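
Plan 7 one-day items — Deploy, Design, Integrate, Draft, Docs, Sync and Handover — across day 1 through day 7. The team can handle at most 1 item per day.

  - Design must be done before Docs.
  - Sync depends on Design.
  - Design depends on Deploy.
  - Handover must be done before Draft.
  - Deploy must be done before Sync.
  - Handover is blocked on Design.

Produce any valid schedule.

Sync=day 3; Docs=day 6; Integrate=day 7; Draft=day 5; Deploy=day 1; Handover=day 4; Design=day 2

Checking: Handover(day 4) before Draft(day 5); Deploy(day 1) before Sync(day 3); Design(day 2) before Docs(day 6); Deploy(day 1) before Design(day 2); Design(day 2) before Sync(day 3); Design(day 2) before Handover(day 4); max 1 per day (cap 1).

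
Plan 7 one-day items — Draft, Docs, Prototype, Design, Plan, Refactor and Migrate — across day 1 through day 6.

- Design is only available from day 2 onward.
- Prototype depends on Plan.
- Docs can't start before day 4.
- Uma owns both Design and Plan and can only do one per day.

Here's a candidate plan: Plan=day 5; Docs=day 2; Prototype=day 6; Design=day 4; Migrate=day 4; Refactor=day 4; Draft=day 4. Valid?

Invalid. Docs can't start before day 4.

Prototype depends on Plan — holds.
Design is only available from day 2 onward — holds.
Docs can't start before day 4 — violated.
Uma owns both Design and Plan and can only do one per day — holds.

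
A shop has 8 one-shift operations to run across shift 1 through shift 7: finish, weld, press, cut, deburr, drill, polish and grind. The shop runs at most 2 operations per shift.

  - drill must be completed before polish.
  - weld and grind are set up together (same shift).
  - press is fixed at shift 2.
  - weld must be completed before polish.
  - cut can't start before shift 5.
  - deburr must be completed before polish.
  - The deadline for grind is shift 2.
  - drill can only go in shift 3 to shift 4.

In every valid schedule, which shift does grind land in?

shift 1

Grind's own window allows nothing later than shift 2.
So grind is pinned to shift 1.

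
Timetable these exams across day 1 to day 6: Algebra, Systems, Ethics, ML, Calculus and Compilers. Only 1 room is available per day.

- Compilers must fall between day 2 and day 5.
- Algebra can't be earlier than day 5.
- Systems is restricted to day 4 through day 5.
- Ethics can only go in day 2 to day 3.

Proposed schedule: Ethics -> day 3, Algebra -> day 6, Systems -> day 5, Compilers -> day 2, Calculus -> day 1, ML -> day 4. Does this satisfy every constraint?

Yes, all constraints hold

Only 1 room is available per day — holds.
Compilers must fall between day 2 and day 5 — holds.
Systems is restricted to day 4 through day 5 — holds.
Ethics can only go in day 2 to day 3 — holds.
Algebra can't be earlier than day 5 — holds.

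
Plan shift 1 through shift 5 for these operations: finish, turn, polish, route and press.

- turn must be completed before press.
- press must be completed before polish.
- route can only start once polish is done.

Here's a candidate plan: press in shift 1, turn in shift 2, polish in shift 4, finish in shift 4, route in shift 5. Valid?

No — it violates: turn must be completed before press

turn must be completed before press — violated.
route can only start once polish is done — holds.
press must be completed before polish — holds.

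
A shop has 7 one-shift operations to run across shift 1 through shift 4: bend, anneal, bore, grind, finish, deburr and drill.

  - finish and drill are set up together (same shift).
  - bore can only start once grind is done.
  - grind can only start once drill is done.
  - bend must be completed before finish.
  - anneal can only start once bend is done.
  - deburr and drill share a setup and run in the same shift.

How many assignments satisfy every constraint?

3

Enumerating: bore in shift 4; finish in shift 2; grind in shift 3; anneal in shift 2; deburr in shift 2; bend in shift 1; drill in shift 2 | bore -> shift 4, anneal -> shift 3, finish -> shift 2, drill -> shift 2, bend -> shift 1, grind -> shift 3, deburr -> shift 2 | bore -> shift 4, bend -> shift 1, anneal -> shift 4, finish -> shift 2, drill -> shift 2, deburr -> shift 2, grind -> shift 3.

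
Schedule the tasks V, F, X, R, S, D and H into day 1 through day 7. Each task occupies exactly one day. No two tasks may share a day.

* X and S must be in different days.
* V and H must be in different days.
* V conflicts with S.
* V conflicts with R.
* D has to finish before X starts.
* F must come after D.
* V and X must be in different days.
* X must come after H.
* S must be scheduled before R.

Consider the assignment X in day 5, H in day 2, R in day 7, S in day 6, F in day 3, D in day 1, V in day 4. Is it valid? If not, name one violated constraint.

Yes, all constraints hold

V conflicts with S — holds.
F must come after D — holds.
S must be scheduled before R — holds.
V conflicts with R — holds.
X and S must be in different days — holds.
V and H must be in different days — holds.
D has to finish before X starts — holds.
No two tasks may share a day — holds.
V and X must be in different days — holds.
X must come after H — holds.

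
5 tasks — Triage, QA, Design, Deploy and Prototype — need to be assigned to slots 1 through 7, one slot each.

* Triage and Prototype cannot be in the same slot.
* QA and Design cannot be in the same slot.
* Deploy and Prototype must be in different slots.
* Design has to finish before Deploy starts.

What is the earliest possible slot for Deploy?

Precedence pushes Deploy to at least 2.
Deploy at 2 is achievable: Triage=1; Prototype=3; QA=2; Deploy=2; Design=1.

2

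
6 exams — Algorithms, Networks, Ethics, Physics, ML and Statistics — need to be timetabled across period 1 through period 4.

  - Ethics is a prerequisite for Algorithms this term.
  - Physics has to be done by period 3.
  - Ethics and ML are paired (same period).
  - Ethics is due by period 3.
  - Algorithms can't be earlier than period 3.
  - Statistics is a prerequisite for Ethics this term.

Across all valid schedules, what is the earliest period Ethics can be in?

Precedence pushes Ethics to at least period 2; Ethics's own window allows nothing later than period 3.
Ethics at period 2 is achievable: Physics -> period 1, Algorithms -> period 3, ML -> period 2, Statistics -> period 1, Ethics -> period 2, Networks -> period 1.

period 2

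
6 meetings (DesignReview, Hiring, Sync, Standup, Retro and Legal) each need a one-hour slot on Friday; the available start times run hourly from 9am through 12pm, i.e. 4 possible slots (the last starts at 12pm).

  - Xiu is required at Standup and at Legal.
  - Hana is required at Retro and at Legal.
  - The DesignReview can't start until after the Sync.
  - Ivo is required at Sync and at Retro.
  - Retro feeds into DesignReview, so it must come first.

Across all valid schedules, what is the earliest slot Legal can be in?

Legal at 9am is achievable: Standup=10am; Retro=10am; Legal=9am; Sync=9am; DesignReview=11am; Hiring=9am.

9am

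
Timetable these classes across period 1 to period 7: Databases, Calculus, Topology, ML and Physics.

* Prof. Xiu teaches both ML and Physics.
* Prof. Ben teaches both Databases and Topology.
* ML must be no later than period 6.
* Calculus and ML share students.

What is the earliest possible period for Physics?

Physics at period 1 is achievable: Topology=period 2, ML=period 2, Databases=period 1, Calculus=period 1, Physics=period 1.

period 1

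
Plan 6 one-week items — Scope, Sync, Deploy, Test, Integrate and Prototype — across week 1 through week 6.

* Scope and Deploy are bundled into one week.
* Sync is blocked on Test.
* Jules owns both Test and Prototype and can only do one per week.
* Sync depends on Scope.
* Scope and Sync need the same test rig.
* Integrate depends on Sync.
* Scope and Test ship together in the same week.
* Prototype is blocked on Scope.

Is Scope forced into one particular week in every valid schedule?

No

Scope can be week 1 (e.g. Prototype -> week 2; Scope -> week 1; Sync -> week 2; Test -> week 1; Deploy -> week 1; Integrate -> week 3) or week 2 (e.g. Prototype=week 3; Test=week 2; Integrate=week 4; Deploy=week 2; Scope=week 2; Sync=week 3).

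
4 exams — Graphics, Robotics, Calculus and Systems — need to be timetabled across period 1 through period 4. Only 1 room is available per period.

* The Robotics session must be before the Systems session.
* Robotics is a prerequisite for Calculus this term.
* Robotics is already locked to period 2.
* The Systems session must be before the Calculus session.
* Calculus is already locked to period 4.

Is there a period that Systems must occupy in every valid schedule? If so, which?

period 3

Robotics is fixed at period 2 and must come before Systems, so Systems is at least period 3.
Calculus is fixed at period 4 and must come after Systems, so Systems is at most period 3.
So Systems must be period 3.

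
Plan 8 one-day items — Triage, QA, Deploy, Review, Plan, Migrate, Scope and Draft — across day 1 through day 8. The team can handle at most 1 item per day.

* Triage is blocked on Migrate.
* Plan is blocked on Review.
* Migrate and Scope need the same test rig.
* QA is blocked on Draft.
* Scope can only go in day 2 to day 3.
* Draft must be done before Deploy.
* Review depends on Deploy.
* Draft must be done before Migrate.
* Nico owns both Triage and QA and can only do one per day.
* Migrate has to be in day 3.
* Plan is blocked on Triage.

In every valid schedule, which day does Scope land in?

Scope's window is day 2–day 3.
Migrate is fixed at day 3, and Scope can't share a day with Migrate.
So Scope must be day 2.

day 2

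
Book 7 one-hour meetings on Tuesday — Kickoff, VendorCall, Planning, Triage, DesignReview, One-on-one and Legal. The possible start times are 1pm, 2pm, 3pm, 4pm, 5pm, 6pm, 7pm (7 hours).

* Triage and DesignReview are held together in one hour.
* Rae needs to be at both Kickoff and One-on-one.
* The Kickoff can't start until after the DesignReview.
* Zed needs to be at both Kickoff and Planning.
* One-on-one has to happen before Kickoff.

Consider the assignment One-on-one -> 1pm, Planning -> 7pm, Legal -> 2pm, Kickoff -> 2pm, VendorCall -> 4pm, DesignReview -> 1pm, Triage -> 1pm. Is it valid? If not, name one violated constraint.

Yes, all constraints hold

The Kickoff can't start until after the DesignReview — holds.
Triage and DesignReview are held together in one hour — holds.
One-on-one has to happen before Kickoff — holds.
Zed needs to be at both Kickoff and Planning — holds.
Rae needs to be at both Kickoff and One-on-one — holds.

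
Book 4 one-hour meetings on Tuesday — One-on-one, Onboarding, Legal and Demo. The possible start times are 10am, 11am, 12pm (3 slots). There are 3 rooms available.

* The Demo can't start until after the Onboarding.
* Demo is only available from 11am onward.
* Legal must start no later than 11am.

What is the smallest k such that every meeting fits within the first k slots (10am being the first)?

The precedence chain requires at least 2 distinct slots.
With at most 3 per slot and 4 meetings, at least 2 slots are needed.
2 works (last occupied slot: 11am): for example Legal=10am; Onboarding=10am; Demo=11am; One-on-one=10am.

2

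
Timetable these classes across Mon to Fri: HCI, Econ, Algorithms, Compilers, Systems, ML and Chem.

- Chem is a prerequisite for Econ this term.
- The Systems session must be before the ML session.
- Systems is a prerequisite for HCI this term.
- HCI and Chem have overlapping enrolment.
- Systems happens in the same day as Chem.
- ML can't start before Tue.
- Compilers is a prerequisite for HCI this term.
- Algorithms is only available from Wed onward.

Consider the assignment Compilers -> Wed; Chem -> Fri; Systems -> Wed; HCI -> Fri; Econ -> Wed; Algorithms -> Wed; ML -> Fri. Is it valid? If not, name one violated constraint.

No — it violates: Chem is a prerequisite for Econ this term

Chem is a prerequisite for Econ this term — violated.
Compilers is a prerequisite for HCI this term — holds.
HCI and Chem have overlapping enrolment — violated.
Systems is a prerequisite for HCI this term — holds.
Systems happens in the same day as Chem — violated.
Algorithms is only available from Wed onward — holds.
ML can't start before Tue — holds.
The Systems session must be before the ML session — holds.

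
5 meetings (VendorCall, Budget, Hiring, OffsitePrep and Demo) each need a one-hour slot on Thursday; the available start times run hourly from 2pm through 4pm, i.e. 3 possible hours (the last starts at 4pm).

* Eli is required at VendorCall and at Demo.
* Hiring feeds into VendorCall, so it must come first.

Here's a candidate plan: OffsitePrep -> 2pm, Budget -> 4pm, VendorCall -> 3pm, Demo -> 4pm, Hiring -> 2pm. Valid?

Eli is required at VendorCall and at Demo — holds.
Hiring feeds into VendorCall, so it must come first — holds.

Yes, all constraints hold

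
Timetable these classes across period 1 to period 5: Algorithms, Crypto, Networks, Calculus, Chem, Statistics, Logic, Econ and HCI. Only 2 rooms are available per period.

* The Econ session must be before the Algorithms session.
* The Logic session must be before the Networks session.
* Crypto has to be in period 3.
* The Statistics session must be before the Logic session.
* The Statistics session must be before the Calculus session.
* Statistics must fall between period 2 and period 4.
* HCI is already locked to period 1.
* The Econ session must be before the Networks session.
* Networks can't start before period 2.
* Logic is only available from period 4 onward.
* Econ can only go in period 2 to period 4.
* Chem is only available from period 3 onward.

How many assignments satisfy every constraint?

Splitting on Algorithms: it can be period 3 (2), period 4 (2), period 5 (2). Listing each branch's schedules as (Crypto, Networks, Calculus, Chem, Statistics, Logic, Econ, HCI) by period number:
Algorithms=period 3: (3,5,4,5,2,4,2,1) (3,5,5,4,2,4,2,1) — 2.
Algorithms=period 4: (3,5,3,5,2,4,2,1) (3,5,5,3,2,4,2,1) — 2.
Algorithms=period 5: (3,5,3,4,2,4,2,1) (3,5,4,3,2,4,2,1) — 2.
Summing: 2 + 2 + 2 = 6.

6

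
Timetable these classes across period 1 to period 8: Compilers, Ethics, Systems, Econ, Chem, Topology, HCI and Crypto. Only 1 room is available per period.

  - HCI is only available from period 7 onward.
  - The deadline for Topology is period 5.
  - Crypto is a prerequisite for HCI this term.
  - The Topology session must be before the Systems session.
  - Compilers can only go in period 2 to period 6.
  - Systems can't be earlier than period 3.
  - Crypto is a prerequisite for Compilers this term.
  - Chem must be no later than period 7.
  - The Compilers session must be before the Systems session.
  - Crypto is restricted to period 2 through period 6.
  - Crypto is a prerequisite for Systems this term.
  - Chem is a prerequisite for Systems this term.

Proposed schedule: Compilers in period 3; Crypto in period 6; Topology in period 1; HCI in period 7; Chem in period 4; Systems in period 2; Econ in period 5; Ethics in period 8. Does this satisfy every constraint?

Compilers can only go in period 2 to period 6 — holds.
The deadline for Topology is period 5 — holds.
The Topology session must be before the Systems session — holds.
Chem must be no later than period 7 — holds.
Crypto is restricted to period 2 through period 6 — holds.
Chem is a prerequisite for Systems this term — violated.
Crypto is a prerequisite for Systems this term — violated.
HCI is only available from period 7 onward — holds.
Crypto is a prerequisite for Compilers this term — violated.
Only 1 room is available per period — holds.
The Compilers session must be before the Systems session — violated.
Crypto is a prerequisite for HCI this term — holds.
Systems can't be earlier than period 3 — violated.

No — it violates: Crypto is a prerequisite for Systems this term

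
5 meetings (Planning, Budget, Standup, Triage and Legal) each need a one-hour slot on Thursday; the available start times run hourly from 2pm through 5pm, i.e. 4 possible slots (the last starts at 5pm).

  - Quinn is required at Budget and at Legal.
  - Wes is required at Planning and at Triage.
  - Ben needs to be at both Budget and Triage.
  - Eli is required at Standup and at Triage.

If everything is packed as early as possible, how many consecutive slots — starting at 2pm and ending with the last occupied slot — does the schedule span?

2 slots

Could 1 slot be enough, i.e. nothing placed later than 2pm? No: Triage can't share with Standup (2pm) → nothing is left.
So 1 slot is not enough.
2 works (last occupied slot: 3pm): for example Standup -> 2pm; Planning -> 2pm; Triage -> 3pm; Legal -> 3pm; Budget -> 2pm.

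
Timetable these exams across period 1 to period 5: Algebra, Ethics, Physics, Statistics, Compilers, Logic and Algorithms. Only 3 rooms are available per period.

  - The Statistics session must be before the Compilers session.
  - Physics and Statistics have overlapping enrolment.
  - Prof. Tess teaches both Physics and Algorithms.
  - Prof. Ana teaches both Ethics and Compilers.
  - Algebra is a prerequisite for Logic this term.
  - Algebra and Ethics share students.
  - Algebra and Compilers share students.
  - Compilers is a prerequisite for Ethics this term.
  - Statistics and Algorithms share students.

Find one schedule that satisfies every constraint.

Ethics=period 3; Algorithms=period 3; Logic=period 2; Compilers=period 2; Algebra=period 1; Physics=period 2; Statistics=period 1

Checking: Compilers(period 2) before Ethics(period 3); Algebra(period 1) before Logic(period 2); Statistics(period 1) before Compilers(period 2); Statistics(period 1) != Algorithms(period 3); Ethics(period 3) != Compilers(period 2); Algebra(period 1) != Ethics(period 3); Physics(period 2) != Statistics(period 1); Algebra(period 1) != Compilers(period 2); Physics(period 2) != Algorithms(period 3); max 3 per period (cap 3).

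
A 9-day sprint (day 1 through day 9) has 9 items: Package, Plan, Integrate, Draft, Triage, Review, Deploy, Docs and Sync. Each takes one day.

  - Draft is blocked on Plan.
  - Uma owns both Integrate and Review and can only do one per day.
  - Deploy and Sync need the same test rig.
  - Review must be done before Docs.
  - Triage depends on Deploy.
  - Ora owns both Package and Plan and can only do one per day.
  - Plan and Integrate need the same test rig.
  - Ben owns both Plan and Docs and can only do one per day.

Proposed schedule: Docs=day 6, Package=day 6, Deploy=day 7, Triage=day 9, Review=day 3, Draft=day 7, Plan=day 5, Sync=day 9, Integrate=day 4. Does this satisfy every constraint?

Ben owns both Plan and Docs and can only do one per day — holds.
Ora owns both Package and Plan and can only do one per day — holds.
Plan and Integrate need the same test rig — holds.
Uma owns both Integrate and Review and can only do one per day — holds.
Review must be done before Docs — holds.
Draft is blocked on Plan — holds.
Deploy and Sync need the same test rig — holds.
Triage depends on Deploy — holds.

Yes, all constraints hold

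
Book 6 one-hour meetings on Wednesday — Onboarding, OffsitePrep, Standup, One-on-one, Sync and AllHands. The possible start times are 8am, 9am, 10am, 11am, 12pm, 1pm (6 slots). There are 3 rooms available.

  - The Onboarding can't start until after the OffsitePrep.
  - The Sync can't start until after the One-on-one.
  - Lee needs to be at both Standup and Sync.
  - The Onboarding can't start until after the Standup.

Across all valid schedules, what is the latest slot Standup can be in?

12pm

Downstream work caps Standup at 12pm.
Standup at 12pm is achievable: Standup -> 12pm; One-on-one -> 8am; Onboarding -> 1pm; OffsitePrep -> 8am; AllHands -> 8am; Sync -> 9am.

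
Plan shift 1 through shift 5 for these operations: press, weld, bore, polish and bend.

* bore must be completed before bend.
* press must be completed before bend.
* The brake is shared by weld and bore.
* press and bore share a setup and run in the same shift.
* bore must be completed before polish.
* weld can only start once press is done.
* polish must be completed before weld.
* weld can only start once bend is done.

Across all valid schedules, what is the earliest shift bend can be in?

shift 2

Precedence pushes bend to at least shift 2; downstream work caps bend at shift 4.
bend at shift 2 is achievable: weld=shift 3, polish=shift 2, press=shift 1, bore=shift 1, bend=shift 2.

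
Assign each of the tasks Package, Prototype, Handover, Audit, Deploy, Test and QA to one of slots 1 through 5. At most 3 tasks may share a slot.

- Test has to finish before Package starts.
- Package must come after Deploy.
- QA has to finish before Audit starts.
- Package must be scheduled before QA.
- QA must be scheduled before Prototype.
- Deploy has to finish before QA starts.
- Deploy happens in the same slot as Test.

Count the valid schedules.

Splitting on Package: it can be 2 (25), 3 (10). Listing each branch's schedules as (Prototype, Handover, Audit, Deploy, Test, QA):
Package=2: (4,1,4,1,1,3) (4,1,5,1,1,3) (4,2,4,1,1,3) (4,2,5,1,1,3) (4,3,4,1,1,3) (4,3,5,1,1,3) (4,4,4,1,1,3) (4,4,5,1,1,3) (4,5,4,1,1,3) (4,5,5,1,1,3) (5,1,4,1,1,3) (5,1,5,1,1,3) (5,1,5,1,1,4) (5,2,4,1,1,3) (5,2,5,1,1,3) (5,2,5,1,1,4) (5,3,4,1,1,3) (5,3,5,1,1,3) (5,3,5,1,1,4) (5,4,4,1,1,3) (5,4,5,1,1,3) (5,4,5,1,1,4) (5,5,4,1,1,3) (5,5,5,1,1,3) (5,5,5,1,1,4) — 25.
Package=3: (5,1,5,1,1,4) (5,1,5,2,2,4) (5,2,5,1,1,4) (5,2,5,2,2,4) (5,3,5,1,1,4) (5,3,5,2,2,4) (5,4,5,1,1,4) (5,4,5,2,2,4) (5,5,5,1,1,4) (5,5,5,2,2,4) — 10.
Summing: 25 + 10 = 35.

35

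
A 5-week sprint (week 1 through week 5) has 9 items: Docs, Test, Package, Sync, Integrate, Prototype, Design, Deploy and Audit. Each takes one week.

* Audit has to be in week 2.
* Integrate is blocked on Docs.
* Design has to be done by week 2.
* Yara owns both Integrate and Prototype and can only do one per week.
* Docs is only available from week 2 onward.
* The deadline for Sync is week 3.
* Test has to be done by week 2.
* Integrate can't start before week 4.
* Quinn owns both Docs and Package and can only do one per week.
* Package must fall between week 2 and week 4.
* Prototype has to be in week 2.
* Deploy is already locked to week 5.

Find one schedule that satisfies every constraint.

Deploy=week 5; Audit=week 2; Prototype=week 2; Docs=week 3; Integrate=week 4; Package=week 2; Design=week 1; Test=week 1; Sync=week 1

Checking: Docs(week 3) before Integrate(week 4); Docs(week 3) != Package(week 2); Integrate(week 4) != Prototype(week 2); Package=week 2 in [week 2,week 4]; Integrate=week 4 in [week 4,week 5]; Docs=week 3 in [week 2,week 5]; Prototype=week 2 in [week 2,week 2]; Audit=week 2 in [week 2,week 2]; Sync=week 1 in [week 1,week 3]; Design=week 1 in [week 1,week 2]; Deploy=week 5 in [week 5,week 5]; Test=week 1 in [week 1,week 2].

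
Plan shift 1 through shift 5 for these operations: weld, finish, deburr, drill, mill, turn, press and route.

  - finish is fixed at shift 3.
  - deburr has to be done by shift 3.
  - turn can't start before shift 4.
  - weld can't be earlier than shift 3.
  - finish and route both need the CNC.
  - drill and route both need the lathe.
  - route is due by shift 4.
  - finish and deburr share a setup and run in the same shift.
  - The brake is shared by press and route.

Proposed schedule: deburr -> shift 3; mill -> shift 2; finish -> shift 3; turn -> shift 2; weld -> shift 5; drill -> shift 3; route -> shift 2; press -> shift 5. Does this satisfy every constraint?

No. turn can't start before shift 4 is not satisfied.

turn can't start before shift 4 — violated.
deburr has to be done by shift 3 — holds.
The brake is shared by press and route — holds.
drill and route both need the lathe — holds.
route is due by shift 4 — holds.
finish and deburr share a setup and run in the same shift — holds.
finish and route both need the CNC — holds.
finish is fixed at shift 3 — holds.
weld can't be earlier than shift 3 — holds.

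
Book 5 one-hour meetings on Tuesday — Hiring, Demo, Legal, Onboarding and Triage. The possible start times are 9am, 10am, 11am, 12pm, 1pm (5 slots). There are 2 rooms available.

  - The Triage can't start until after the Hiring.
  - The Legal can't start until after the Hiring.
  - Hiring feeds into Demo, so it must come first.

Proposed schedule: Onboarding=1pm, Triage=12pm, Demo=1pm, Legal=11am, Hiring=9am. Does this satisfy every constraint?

The Legal can't start until after the Hiring — holds.
The Triage can't start until after the Hiring — holds.
Hiring feeds into Demo, so it must come first — holds.
There are 2 rooms available — holds.

Yes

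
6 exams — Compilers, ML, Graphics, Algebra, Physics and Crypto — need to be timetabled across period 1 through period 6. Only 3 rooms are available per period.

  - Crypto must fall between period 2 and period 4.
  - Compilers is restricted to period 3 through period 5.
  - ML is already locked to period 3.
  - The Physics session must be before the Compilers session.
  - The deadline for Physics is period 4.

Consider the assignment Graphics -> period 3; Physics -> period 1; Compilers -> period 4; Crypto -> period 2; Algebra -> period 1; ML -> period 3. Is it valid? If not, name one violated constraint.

Yes, all constraints hold

ML is already locked to period 3 — holds.
Only 3 rooms are available per period — holds.
The deadline for Physics is period 4 — holds.
The Physics session must be before the Compilers session — holds.
Crypto must fall between period 2 and period 4 — holds.
Compilers is restricted to period 3 through period 5 — holds.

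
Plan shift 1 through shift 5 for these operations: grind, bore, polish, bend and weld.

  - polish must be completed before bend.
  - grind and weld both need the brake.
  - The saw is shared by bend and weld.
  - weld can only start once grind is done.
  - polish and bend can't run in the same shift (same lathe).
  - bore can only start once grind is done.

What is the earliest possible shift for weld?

shift 2

Precedence pushes weld to at least shift 2.
weld at shift 2 is achievable: bore in shift 2; bend in shift 3; grind in shift 1; weld in shift 2; polish in shift 1.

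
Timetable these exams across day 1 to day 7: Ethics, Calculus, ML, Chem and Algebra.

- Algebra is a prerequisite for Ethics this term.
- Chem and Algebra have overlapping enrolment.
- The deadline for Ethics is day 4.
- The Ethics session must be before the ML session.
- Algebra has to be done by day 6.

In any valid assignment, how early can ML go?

day 3

Precedence pushes ML to at least day 3.
ML at day 3 is achievable: Calculus in day 1, Algebra in day 1, Chem in day 2, Ethics in day 2, ML in day 3.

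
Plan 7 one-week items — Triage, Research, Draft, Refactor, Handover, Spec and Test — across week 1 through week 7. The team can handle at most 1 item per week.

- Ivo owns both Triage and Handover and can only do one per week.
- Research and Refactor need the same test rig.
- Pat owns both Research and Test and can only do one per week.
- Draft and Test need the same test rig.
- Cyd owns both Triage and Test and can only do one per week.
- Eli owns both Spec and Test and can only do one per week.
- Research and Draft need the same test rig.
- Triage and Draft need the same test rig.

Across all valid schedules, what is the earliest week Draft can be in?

week 1

Draft at week 1 is achievable: Refactor in week 4, Triage in week 2, Spec in week 6, Test in week 7, Handover in week 5, Research in week 3, Draft in week 1.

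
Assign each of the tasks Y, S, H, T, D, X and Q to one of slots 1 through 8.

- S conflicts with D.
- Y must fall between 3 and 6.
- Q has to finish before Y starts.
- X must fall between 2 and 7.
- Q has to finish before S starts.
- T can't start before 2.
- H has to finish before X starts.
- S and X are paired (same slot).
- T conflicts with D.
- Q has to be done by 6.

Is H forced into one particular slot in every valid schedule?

H can be 1 (e.g. D -> 1; Y -> 3; X -> 2; S -> 2; Q -> 1; H -> 1; T -> 2) or 2 (e.g. Q -> 1; T -> 2; X -> 3; D -> 1; H -> 2; S -> 3; Y -> 3).

No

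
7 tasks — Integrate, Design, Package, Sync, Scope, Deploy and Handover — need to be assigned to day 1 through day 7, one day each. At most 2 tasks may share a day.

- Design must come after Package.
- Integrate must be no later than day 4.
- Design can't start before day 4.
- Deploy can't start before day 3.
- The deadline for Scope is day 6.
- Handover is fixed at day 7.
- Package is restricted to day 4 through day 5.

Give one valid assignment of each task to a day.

Deploy in day 3; Design in day 5; Package in day 4; Scope in day 1; Sync in day 2; Handover in day 7; Integrate in day 1

Checking: Package(day 4) before Design(day 5); Deploy=day 3 in [day 3,day 7]; Handover=day 7 in [day 7,day 7]; Integrate=day 1 in [day 1,day 4]; Package=day 4 in [day 4,day 5]; Scope=day 1 in [day 1,day 6]; Design=day 5 in [day 4,day 7]; max 2 per day (cap 2).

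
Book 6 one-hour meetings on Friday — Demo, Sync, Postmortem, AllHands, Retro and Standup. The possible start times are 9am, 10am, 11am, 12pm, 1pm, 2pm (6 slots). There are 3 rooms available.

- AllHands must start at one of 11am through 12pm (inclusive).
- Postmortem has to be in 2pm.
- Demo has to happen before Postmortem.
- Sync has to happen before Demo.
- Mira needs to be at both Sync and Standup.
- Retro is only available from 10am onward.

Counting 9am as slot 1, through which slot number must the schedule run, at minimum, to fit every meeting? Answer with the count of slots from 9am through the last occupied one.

The precedence chain requires at least 3 distinct slots.
With at most 3 per slot and 6 meetings, at least 2 slots are needed.
Postmortem can't be placed before 2pm — that is slot 6 counting from 9am — so the schedule must run through at least 6 slots.
6 works (last occupied slot: 2pm): for example Standup in 10am; Postmortem in 2pm; Demo in 10am; Retro in 10am; AllHands in 11am; Sync in 9am.

6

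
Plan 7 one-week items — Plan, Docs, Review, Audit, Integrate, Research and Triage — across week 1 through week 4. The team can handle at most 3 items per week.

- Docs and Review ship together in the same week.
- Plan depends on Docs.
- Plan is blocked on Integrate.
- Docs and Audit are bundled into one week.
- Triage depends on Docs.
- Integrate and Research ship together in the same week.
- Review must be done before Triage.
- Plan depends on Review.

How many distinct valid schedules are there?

17

Splitting on Plan: it can be week 3 (5), week 4 (12). Listing each branch's schedules as (Docs, Review, Audit, Integrate, Research, Triage) by week number:
Plan=week 3: (1,1,1,2,2,2) (1,1,1,2,2,3) (1,1,1,2,2,4) (2,2,2,1,1,3) (2,2,2,1,1,4) — 5.
Plan=week 4: (1,1,1,2,2,2) (1,1,1,2,2,3) (1,1,1,2,2,4) (1,1,1,3,3,2) (1,1,1,3,3,3) (1,1,1,3,3,4) (2,2,2,1,1,3) (2,2,2,1,1,4) (2,2,2,3,3,3) (2,2,2,3,3,4) (3,3,3,1,1,4) (3,3,3,2,2,4) — 12.
Summing: 5 + 12 = 17.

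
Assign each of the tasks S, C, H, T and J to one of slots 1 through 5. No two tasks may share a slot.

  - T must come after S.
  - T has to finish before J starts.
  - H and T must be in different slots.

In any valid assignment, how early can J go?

Precedence pushes J to at least 3.
J at 3 is achievable: S in 1; J in 3; T in 2; H in 5; C in 4.

3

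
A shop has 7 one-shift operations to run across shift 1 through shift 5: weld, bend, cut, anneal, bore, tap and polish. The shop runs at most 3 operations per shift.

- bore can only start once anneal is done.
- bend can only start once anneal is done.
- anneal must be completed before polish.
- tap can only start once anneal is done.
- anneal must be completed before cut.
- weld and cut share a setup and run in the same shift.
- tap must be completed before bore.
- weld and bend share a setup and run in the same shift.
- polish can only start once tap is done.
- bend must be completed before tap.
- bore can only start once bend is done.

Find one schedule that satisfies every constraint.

cut in shift 2; anneal in shift 1; bend in shift 2; tap in shift 3; polish in shift 4; weld in shift 2; bore in shift 4

Checking: anneal(shift 1) before bend(shift 2); anneal(shift 1) before tap(shift 3); anneal(shift 1) before polish(shift 4); tap(shift 3) before bore(shift 4); bend(shift 2) before tap(shift 3); anneal(shift 1) before bore(shift 4); anneal(shift 1) before cut(shift 2); tap(shift 3) before polish(shift 4); bend(shift 2) before bore(shift 4); weld = cut = shift 2; weld = bend = shift 2; max 3 per shift (cap 3).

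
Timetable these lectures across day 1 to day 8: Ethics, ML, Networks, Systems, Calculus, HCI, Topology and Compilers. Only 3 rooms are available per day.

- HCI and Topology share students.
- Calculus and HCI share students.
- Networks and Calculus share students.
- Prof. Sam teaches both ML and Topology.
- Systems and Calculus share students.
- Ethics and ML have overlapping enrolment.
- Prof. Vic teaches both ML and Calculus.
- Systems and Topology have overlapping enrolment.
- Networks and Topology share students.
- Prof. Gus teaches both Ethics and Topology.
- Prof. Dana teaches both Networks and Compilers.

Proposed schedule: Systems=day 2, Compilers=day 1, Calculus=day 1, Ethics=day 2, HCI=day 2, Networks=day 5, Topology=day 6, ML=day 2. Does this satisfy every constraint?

Systems and Topology have overlapping enrolment — holds.
Calculus and HCI share students — holds.
Only 3 rooms are available per day — violated.
Prof. Vic teaches both ML and Calculus — holds.
Prof. Dana teaches both Networks and Compilers — holds.
Ethics and ML have overlapping enrolment — violated.
Systems and Calculus share students — holds.
Networks and Calculus share students — holds.
HCI and Topology share students — holds.
Prof. Sam teaches both ML and Topology — holds.
Prof. Gus teaches both Ethics and Topology — holds.
Networks and Topology share students — holds.

Invalid. Ethics and ML have overlapping enrolment.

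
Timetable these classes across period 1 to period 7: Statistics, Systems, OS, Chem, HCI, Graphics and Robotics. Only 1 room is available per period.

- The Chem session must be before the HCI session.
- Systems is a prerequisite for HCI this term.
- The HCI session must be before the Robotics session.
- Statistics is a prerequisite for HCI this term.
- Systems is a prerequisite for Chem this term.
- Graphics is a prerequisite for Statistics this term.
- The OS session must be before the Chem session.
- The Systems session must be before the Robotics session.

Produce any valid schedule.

Statistics in period 5; OS in period 2; Chem in period 3; Robotics in period 7; HCI in period 6; Systems in period 1; Graphics in period 4

Checking: Systems(period 1) before Robotics(period 7); HCI(period 6) before Robotics(period 7); Chem(period 3) before HCI(period 6); Systems(period 1) before Chem(period 3); Systems(period 1) before HCI(period 6); Graphics(period 4) before Statistics(period 5); Statistics(period 5) before HCI(period 6); OS(period 2) before Chem(period 3); max 1 per period (cap 1).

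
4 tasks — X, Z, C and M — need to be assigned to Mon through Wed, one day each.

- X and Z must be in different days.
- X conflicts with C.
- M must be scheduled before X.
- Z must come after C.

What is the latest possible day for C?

Mon

Downstream work caps C at Tue.
C at Mon is achievable: Z in Wed; M in Mon; C in Mon; X in Tue.
Nothing later works — the conflict constraints rule out every day after Mon.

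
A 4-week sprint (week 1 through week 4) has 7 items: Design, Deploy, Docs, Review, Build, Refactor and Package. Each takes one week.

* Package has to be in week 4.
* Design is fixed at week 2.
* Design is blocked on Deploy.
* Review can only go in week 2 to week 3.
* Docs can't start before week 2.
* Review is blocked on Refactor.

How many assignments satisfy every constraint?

36

Splitting on Docs: it can be week 2 (12), week 3 (12), week 4 (12). Listing each branch's schedules as (Design, Deploy, Review, Build, Refactor, Package) by week number:
Docs=week 2: (2,1,2,1,1,4) (2,1,2,2,1,4) (2,1,2,3,1,4) (2,1,2,4,1,4) (2,1,3,1,1,4) (2,1,3,1,2,4) (2,1,3,2,1,4) (2,1,3,2,2,4) (2,1,3,3,1,4) (2,1,3,3,2,4) (2,1,3,4,1,4) (2,1,3,4,2,4) — 12.
Docs=week 3: (2,1,2,1,1,4) (2,1,2,2,1,4) (2,1,2,3,1,4) (2,1,2,4,1,4) (2,1,3,1,1,4) (2,1,3,1,2,4) (2,1,3,2,1,4) (2,1,3,2,2,4) (2,1,3,3,1,4) (2,1,3,3,2,4) (2,1,3,4,1,4) (2,1,3,4,2,4) — 12.
Docs=week 4: (2,1,2,1,1,4) (2,1,2,2,1,4) (2,1,2,3,1,4) (2,1,2,4,1,4) (2,1,3,1,1,4) (2,1,3,1,2,4) (2,1,3,2,1,4) (2,1,3,2,2,4) (2,1,3,3,1,4) (2,1,3,3,2,4) (2,1,3,4,1,4) (2,1,3,4,2,4) — 12.
Summing: 12 + 12 + 12 = 36.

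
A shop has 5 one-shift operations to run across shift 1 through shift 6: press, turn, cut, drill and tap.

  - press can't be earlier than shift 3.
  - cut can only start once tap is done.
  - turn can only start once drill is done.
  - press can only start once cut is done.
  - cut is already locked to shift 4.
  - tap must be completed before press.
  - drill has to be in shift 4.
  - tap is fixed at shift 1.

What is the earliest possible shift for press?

Press is available from shift 3; precedence pushes press to at least shift 5.
press at shift 5 is achievable: cut in shift 4, tap in shift 1, press in shift 5, drill in shift 4, turn in shift 5.

shift 5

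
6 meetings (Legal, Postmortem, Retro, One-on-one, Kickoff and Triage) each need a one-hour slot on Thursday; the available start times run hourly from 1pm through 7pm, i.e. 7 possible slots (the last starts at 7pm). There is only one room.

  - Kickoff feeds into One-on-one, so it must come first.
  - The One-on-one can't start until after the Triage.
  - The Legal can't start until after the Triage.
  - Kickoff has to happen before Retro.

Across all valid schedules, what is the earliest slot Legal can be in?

2pm

Precedence pushes Legal to at least 2pm.
Legal at 2pm is achievable: Legal -> 2pm; Kickoff -> 3pm; Retro -> 5pm; Triage -> 1pm; One-on-one -> 4pm; Postmortem -> 6pm.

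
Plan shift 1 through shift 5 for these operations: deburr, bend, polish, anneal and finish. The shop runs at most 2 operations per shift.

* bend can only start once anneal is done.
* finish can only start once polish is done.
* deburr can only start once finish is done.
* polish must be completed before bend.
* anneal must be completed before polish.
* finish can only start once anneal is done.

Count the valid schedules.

13

Splitting on deburr: it can be shift 4 (3), shift 5 (10). Listing each branch's schedules as (bend, polish, anneal, finish) by shift number:
deburr=shift 4: (3,2,1,3) (4,2,1,3) (5,2,1,3) — 3.
deburr=shift 5: (3,2,1,3) (3,2,1,4) (4,2,1,3) (4,2,1,4) (4,3,1,4) (4,3,2,4) (5,2,1,3) (5,2,1,4) (5,3,1,4) (5,3,2,4) — 10.
Summing: 3 + 10 = 13.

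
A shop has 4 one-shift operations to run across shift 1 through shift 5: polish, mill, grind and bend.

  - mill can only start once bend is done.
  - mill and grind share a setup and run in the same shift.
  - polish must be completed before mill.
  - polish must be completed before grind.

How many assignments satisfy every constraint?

30

Splitting on polish: it can be shift 1 (10), shift 2 (9), shift 3 (7), shift 4 (4). Listing each branch's schedules as (mill, grind, bend) by shift number:
polish=shift 1: (2,2,1) (3,3,1) (3,3,2) (4,4,1) (4,4,2) (4,4,3) (5,5,1) (5,5,2) (5,5,3) (5,5,4) — 10.
polish=shift 2: (3,3,1) (3,3,2) (4,4,1) (4,4,2) (4,4,3) (5,5,1) (5,5,2) (5,5,3) (5,5,4) — 9.
polish=shift 3: (4,4,1) (4,4,2) (4,4,3) (5,5,1) (5,5,2) (5,5,3) (5,5,4) — 7.
polish=shift 4: (5,5,1) (5,5,2) (5,5,3) (5,5,4) — 4.
Summing: 10 + 9 + 7 + 4 = 30.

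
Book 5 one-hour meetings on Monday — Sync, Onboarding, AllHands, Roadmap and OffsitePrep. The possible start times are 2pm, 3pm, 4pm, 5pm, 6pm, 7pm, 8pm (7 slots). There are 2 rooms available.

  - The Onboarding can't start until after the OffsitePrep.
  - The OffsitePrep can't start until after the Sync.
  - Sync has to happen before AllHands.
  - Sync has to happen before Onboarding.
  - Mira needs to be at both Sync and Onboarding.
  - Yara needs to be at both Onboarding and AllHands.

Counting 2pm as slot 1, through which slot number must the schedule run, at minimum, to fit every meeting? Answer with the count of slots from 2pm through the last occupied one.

3

The precedence chain requires at least 3 distinct slots.
With at most 2 per slot and 5 meetings, at least 3 slots are needed.
3 works (last occupied slot: 4pm): for example OffsitePrep -> 3pm; Sync -> 2pm; AllHands -> 3pm; Onboarding -> 4pm; Roadmap -> 2pm.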